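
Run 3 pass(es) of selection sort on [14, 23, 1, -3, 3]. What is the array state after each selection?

Pass 1: Select minimum -3 at index 3, swap -> [-3, 23, 1, 14, 3]
Pass 2: Select minimum 1 at index 2, swap -> [-3, 1, 23, 14, 3]
Pass 3: Select minimum 3 at index 4, swap -> [-3, 1, 3, 14, 23]


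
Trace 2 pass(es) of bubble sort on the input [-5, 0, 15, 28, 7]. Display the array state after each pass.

After pass 1: [-5, 0, 15, 7, 28] (1 swaps)
After pass 2: [-5, 0, 7, 15, 28] (1 swaps)
Total swaps: 2


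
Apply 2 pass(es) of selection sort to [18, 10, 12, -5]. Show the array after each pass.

Pass 1: Select minimum -5 at index 3, swap -> [-5, 10, 12, 18]
Pass 2: Select minimum 10 at index 1, swap -> [-5, 10, 12, 18]


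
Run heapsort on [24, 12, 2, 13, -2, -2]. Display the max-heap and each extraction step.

Build heap: [24, 13, 2, 12, -2, -2]
Extract 24: [13, 12, 2, -2, -2, 24]
Extract 13: [12, -2, 2, -2, 13, 24]
Extract 12: [2, -2, -2, 12, 13, 24]
Extract 2: [-2, -2, 2, 12, 13, 24]
Extract -2: [-2, -2, 2, 12, 13, 24]


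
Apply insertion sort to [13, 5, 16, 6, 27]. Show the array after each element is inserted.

First element 13 is already 'sorted'
Insert 5: shifted 1 elements -> [5, 13, 16, 6, 27]
Insert 16: shifted 0 elements -> [5, 13, 16, 6, 27]
Insert 6: shifted 2 elements -> [5, 6, 13, 16, 27]
Insert 27: shifted 0 elements -> [5, 6, 13, 16, 27]


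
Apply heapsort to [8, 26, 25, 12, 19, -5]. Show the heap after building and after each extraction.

Build heap: [26, 19, 25, 12, 8, -5]
Extract 26: [25, 19, -5, 12, 8, 26]
Extract 25: [19, 12, -5, 8, 25, 26]
Extract 19: [12, 8, -5, 19, 25, 26]
Extract 12: [8, -5, 12, 19, 25, 26]
Extract 8: [-5, 8, 12, 19, 25, 26]


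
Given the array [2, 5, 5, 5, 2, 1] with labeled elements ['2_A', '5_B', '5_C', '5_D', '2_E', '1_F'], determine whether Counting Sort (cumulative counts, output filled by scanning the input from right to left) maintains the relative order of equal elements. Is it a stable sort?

Trace Counting Sort on the labeled array (the key is the number; the letter only tracks identity):
  Counts for values 0..5: [0, 1, 2, 0, 0, 3]
  Cumulative counts: [0, 1, 3, 3, 3, 6]
  Scan right to left: place 1_F at output index 0
  Scan right to left: place 2_E at output index 2
  Scan right to left: place 5_D at output index 5
  Scan right to left: place 5_C at output index 4
  Scan right to left: place 5_B at output index 3
  Scan right to left: place 2_A at output index 1
  Output: [1_F, 2_A, 2_E, 5_B, 5_C, 5_D]
Equal keys:
  value 2: originally 2_A, 2_E; after sorting 2_A, 2_E -> order preserved
  value 5: originally 5_B, 5_C, 5_D; after sorting 5_B, 5_C, 5_D -> order preserved
All equal keys kept their original relative order. Counting Sort is stable: scanning the input right to left with decreasing cumulative counts places later duplicates at later output positions.
Answer: Stable


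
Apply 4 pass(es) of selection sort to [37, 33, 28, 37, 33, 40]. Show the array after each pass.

Pass 1: Select minimum 28 at index 2, swap -> [28, 33, 37, 37, 33, 40]
Pass 2: Select minimum 33 at index 1, swap -> [28, 33, 37, 37, 33, 40]
Pass 3: Select minimum 33 at index 4, swap -> [28, 33, 33, 37, 37, 40]
Pass 4: Select minimum 37 at index 3, swap -> [28, 33, 33, 37, 37, 40]


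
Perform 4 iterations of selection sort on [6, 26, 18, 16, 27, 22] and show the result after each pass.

Pass 1: Select minimum 6 at index 0, swap -> [6, 26, 18, 16, 27, 22]
Pass 2: Select minimum 16 at index 3, swap -> [6, 16, 18, 26, 27, 22]
Pass 3: Select minimum 18 at index 2, swap -> [6, 16, 18, 26, 27, 22]
Pass 4: Select minimum 22 at index 5, swap -> [6, 16, 18, 22, 27, 26]


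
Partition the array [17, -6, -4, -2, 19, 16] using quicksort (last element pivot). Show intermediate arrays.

Partition 1: pivot=16 at index 3 -> [-6, -4, -2, 16, 19, 17]
Partition 2: pivot=-2 at index 2 -> [-6, -4, -2, 16, 19, 17]
Partition 3: pivot=-4 at index 1 -> [-6, -4, -2, 16, 19, 17]
Partition 4: pivot=17 at index 4 -> [-6, -4, -2, 16, 17, 19]


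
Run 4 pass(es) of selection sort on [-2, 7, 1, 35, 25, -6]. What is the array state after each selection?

Pass 1: Select minimum -6 at index 5, swap -> [-6, 7, 1, 35, 25, -2]
Pass 2: Select minimum -2 at index 5, swap -> [-6, -2, 1, 35, 25, 7]
Pass 3: Select minimum 1 at index 2, swap -> [-6, -2, 1, 35, 25, 7]
Pass 4: Select minimum 7 at index 5, swap -> [-6, -2, 1, 7, 25, 35]


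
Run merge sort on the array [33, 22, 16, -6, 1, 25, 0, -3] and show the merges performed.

Divide and conquer:
  Merge [33] + [22] -> [22, 33]
  Merge [16] + [-6] -> [-6, 16]
  Merge [22, 33] + [-6, 16] -> [-6, 16, 22, 33]
  Merge [1] + [25] -> [1, 25]
  Merge [0] + [-3] -> [-3, 0]
  Merge [1, 25] + [-3, 0] -> [-3, 0, 1, 25]
  Merge [-6, 16, 22, 33] + [-3, 0, 1, 25] -> [-6, -3, 0, 1, 16, 22, 25, 33]


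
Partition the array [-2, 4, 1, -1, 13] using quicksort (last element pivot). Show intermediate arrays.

Partition 1: pivot=13 at index 4 -> [-2, 4, 1, -1, 13]
Partition 2: pivot=-1 at index 1 -> [-2, -1, 1, 4, 13]
Partition 3: pivot=4 at index 3 -> [-2, -1, 1, 4, 13]


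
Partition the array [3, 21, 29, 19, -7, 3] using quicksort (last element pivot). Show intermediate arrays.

Partition 1: pivot=3 at index 2 -> [3, -7, 3, 19, 21, 29]
Partition 2: pivot=-7 at index 0 -> [-7, 3, 3, 19, 21, 29]
Partition 3: pivot=29 at index 5 -> [-7, 3, 3, 19, 21, 29]
Partition 4: pivot=21 at index 4 -> [-7, 3, 3, 19, 21, 29]


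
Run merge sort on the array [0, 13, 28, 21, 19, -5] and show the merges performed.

Divide and conquer:
  Merge [13] + [28] -> [13, 28]
  Merge [0] + [13, 28] -> [0, 13, 28]
  Merge [19] + [-5] -> [-5, 19]
  Merge [21] + [-5, 19] -> [-5, 19, 21]
  Merge [0, 13, 28] + [-5, 19, 21] -> [-5, 0, 13, 19, 21, 28]


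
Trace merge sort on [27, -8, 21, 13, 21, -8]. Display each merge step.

Divide and conquer:
  Merge [-8] + [21] -> [-8, 21]
  Merge [27] + [-8, 21] -> [-8, 21, 27]
  Merge [21] + [-8] -> [-8, 21]
  Merge [13] + [-8, 21] -> [-8, 13, 21]
  Merge [-8, 21, 27] + [-8, 13, 21] -> [-8, -8, 13, 21, 21, 27]


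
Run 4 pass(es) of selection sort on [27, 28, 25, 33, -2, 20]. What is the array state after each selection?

Pass 1: Select minimum -2 at index 4, swap -> [-2, 28, 25, 33, 27, 20]
Pass 2: Select minimum 20 at index 5, swap -> [-2, 20, 25, 33, 27, 28]
Pass 3: Select minimum 25 at index 2, swap -> [-2, 20, 25, 33, 27, 28]
Pass 4: Select minimum 27 at index 4, swap -> [-2, 20, 25, 27, 33, 28]


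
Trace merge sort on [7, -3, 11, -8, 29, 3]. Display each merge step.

Divide and conquer:
  Merge [-3] + [11] -> [-3, 11]
  Merge [7] + [-3, 11] -> [-3, 7, 11]
  Merge [29] + [3] -> [3, 29]
  Merge [-8] + [3, 29] -> [-8, 3, 29]
  Merge [-3, 7, 11] + [-8, 3, 29] -> [-8, -3, 3, 7, 11, 29]


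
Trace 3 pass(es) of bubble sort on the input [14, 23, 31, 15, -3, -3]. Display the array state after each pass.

After pass 1: [14, 23, 15, -3, -3, 31] (3 swaps)
After pass 2: [14, 15, -3, -3, 23, 31] (3 swaps)
After pass 3: [14, -3, -3, 15, 23, 31] (2 swaps)
Total swaps: 8


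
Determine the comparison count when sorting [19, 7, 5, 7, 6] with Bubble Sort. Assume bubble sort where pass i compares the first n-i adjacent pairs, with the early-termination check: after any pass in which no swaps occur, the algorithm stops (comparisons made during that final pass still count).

Pass 1: compare adjacent pairs (0,1)..(3,4) = 4 comparison(s), 4 swap(s) -> [7, 5, 7, 6, 19]
Pass 2: compare adjacent pairs (0,1)..(2,3) = 3 comparison(s), 2 swap(s) -> [5, 7, 6, 7, 19]
Pass 3: compare adjacent pairs (0,1)..(1,2) = 2 comparison(s), 1 swap(s) -> [5, 6, 7, 7, 19]
Pass 4: compare adjacent pairs (0,1)..(0,1) = 1 comparison(s), 0 swap(s) -> [5, 6, 7, 7, 19]
No swaps in this pass, so bubble sort stops here.
Total comparisons: 4 + 3 + 2 + 1 = 10


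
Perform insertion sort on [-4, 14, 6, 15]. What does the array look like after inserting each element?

First element -4 is already 'sorted'
Insert 14: shifted 0 elements -> [-4, 14, 6, 15]
Insert 6: shifted 1 elements -> [-4, 6, 14, 15]
Insert 15: shifted 0 elements -> [-4, 6, 14, 15]


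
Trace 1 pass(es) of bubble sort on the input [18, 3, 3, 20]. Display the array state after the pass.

After pass 1: [3, 3, 18, 20] (2 swaps)
Total swaps: 2


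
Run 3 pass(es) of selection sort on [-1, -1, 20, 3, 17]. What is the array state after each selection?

Pass 1: Select minimum -1 at index 0, swap -> [-1, -1, 20, 3, 17]
Pass 2: Select minimum -1 at index 1, swap -> [-1, -1, 20, 3, 17]
Pass 3: Select minimum 3 at index 3, swap -> [-1, -1, 3, 20, 17]


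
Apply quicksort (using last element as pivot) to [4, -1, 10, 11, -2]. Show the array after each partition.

Partition 1: pivot=-2 at index 0 -> [-2, -1, 10, 11, 4]
Partition 2: pivot=4 at index 2 -> [-2, -1, 4, 11, 10]
Partition 3: pivot=10 at index 3 -> [-2, -1, 4, 10, 11]


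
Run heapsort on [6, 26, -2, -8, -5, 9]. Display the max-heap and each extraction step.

Build heap: [26, 6, 9, -8, -5, -2]
Extract 26: [9, 6, -2, -8, -5, 26]
Extract 9: [6, -5, -2, -8, 9, 26]
Extract 6: [-2, -5, -8, 6, 9, 26]
Extract -2: [-5, -8, -2, 6, 9, 26]
Extract -5: [-8, -5, -2, 6, 9, 26]


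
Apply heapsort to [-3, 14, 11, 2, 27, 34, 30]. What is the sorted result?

Build heap: [34, 27, 30, 2, 14, 11, -3]
Extract 34: [30, 27, 11, 2, 14, -3, 34]
Extract 30: [27, 14, 11, 2, -3, 30, 34]
Extract 27: [14, 2, 11, -3, 27, 30, 34]
Extract 14: [11, 2, -3, 14, 27, 30, 34]
Extract 11: [2, -3, 11, 14, 27, 30, 34]
Extract 2: [-3, 2, 11, 14, 27, 30, 34]


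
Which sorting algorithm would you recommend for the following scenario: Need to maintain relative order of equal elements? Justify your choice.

Best choice: Merge sort or Insertion sort
Reason: Both are stable; quicksort and heapsort are not stable


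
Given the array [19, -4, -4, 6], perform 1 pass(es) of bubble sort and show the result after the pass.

After pass 1: [-4, -4, 6, 19] (3 swaps)
Total swaps: 3


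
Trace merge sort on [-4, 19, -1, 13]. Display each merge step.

Divide and conquer:
  Merge [-4] + [19] -> [-4, 19]
  Merge [-1] + [13] -> [-1, 13]
  Merge [-4, 19] + [-1, 13] -> [-4, -1, 13, 19]


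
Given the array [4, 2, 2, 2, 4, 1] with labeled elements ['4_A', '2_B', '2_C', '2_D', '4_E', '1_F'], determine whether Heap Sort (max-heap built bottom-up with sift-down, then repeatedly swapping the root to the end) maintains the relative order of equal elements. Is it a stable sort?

Trace Heap Sort on the labeled array (the key is the number; the letter only tracks identity):
  Build max-heap: [4_A, 4_E, 2_C, 2_D, 2_B, 1_F]
  Swap root 4_A to index 5, re-heapify first 5 -> [4_E, 2_D, 2_C, 1_F, 2_B, 4_A]
  Swap root 4_E to index 4, re-heapify first 4 -> [2_B, 2_D, 2_C, 1_F, 4_E, 4_A]
  Swap root 2_B to index 3, re-heapify first 3 -> [2_D, 1_F, 2_C, 2_B, 4_E, 4_A]
  Swap root 2_D to index 2, re-heapify first 2 -> [2_C, 1_F, 2_D, 2_B, 4_E, 4_A]
  Swap root 2_C to index 1, re-heapify first 1 -> [1_F, 2_C, 2_D, 2_B, 4_E, 4_A]
Final order: [1_F, 2_C, 2_D, 2_B, 4_E, 4_A]
Equal keys:
  value 2: originally 2_B, 2_C, 2_D; after sorting 2_C, 2_D, 2_B -> order changed
  value 4: originally 4_A, 4_E; after sorting 4_E, 4_A -> order changed
Equal keys were reordered, so Heap Sort is not stable: heap construction and root-to-end swaps move elements without regard to the original order of equal keys. (One such input is enough; an unstable sort may happen to preserve order on other inputs, but it gives no guarantee.)
Answer: Not stable


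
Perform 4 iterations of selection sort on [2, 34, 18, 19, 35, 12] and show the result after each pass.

Pass 1: Select minimum 2 at index 0, swap -> [2, 34, 18, 19, 35, 12]
Pass 2: Select minimum 12 at index 5, swap -> [2, 12, 18, 19, 35, 34]
Pass 3: Select minimum 18 at index 2, swap -> [2, 12, 18, 19, 35, 34]
Pass 4: Select minimum 19 at index 3, swap -> [2, 12, 18, 19, 35, 34]


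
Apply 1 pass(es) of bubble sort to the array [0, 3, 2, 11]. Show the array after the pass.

After pass 1: [0, 2, 3, 11] (1 swaps)
Total swaps: 1


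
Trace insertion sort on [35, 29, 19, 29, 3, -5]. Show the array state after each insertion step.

First element 35 is already 'sorted'
Insert 29: shifted 1 elements -> [29, 35, 19, 29, 3, -5]
Insert 19: shifted 2 elements -> [19, 29, 35, 29, 3, -5]
Insert 29: shifted 1 elements -> [19, 29, 29, 35, 3, -5]
Insert 3: shifted 4 elements -> [3, 19, 29, 29, 35, -5]
Insert -5: shifted 5 elements -> [-5, 3, 19, 29, 29, 35]


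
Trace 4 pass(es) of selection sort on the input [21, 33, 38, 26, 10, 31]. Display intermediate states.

Pass 1: Select minimum 10 at index 4, swap -> [10, 33, 38, 26, 21, 31]
Pass 2: Select minimum 21 at index 4, swap -> [10, 21, 38, 26, 33, 31]
Pass 3: Select minimum 26 at index 3, swap -> [10, 21, 26, 38, 33, 31]
Pass 4: Select minimum 31 at index 5, swap -> [10, 21, 26, 31, 33, 38]


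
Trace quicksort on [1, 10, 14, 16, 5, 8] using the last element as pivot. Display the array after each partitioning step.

Partition 1: pivot=8 at index 2 -> [1, 5, 8, 16, 10, 14]
Partition 2: pivot=5 at index 1 -> [1, 5, 8, 16, 10, 14]
Partition 3: pivot=14 at index 4 -> [1, 5, 8, 10, 14, 16]


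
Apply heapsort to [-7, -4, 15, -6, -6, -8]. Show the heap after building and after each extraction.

Build heap: [15, -4, -7, -6, -6, -8]
Extract 15: [-4, -6, -7, -8, -6, 15]
Extract -4: [-6, -6, -7, -8, -4, 15]
Extract -6: [-6, -8, -7, -6, -4, 15]
Extract -6: [-7, -8, -6, -6, -4, 15]
Extract -7: [-8, -7, -6, -6, -4, 15]


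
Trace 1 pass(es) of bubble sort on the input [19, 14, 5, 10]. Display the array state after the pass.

After pass 1: [14, 5, 10, 19] (3 swaps)
Total swaps: 3


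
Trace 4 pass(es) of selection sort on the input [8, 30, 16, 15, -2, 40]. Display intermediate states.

Pass 1: Select minimum -2 at index 4, swap -> [-2, 30, 16, 15, 8, 40]
Pass 2: Select minimum 8 at index 4, swap -> [-2, 8, 16, 15, 30, 40]
Pass 3: Select minimum 15 at index 3, swap -> [-2, 8, 15, 16, 30, 40]
Pass 4: Select minimum 16 at index 3, swap -> [-2, 8, 15, 16, 30, 40]


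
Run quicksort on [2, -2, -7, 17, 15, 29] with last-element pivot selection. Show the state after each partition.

Partition 1: pivot=29 at index 5 -> [2, -2, -7, 17, 15, 29]
Partition 2: pivot=15 at index 3 -> [2, -2, -7, 15, 17, 29]
Partition 3: pivot=-7 at index 0 -> [-7, -2, 2, 15, 17, 29]
Partition 4: pivot=2 at index 2 -> [-7, -2, 2, 15, 17, 29]


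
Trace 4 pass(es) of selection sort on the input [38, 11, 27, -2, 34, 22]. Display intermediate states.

Pass 1: Select minimum -2 at index 3, swap -> [-2, 11, 27, 38, 34, 22]
Pass 2: Select minimum 11 at index 1, swap -> [-2, 11, 27, 38, 34, 22]
Pass 3: Select minimum 22 at index 5, swap -> [-2, 11, 22, 38, 34, 27]
Pass 4: Select minimum 27 at index 5, swap -> [-2, 11, 22, 27, 34, 38]


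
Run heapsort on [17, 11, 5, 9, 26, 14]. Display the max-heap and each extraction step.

Build heap: [26, 17, 14, 9, 11, 5]
Extract 26: [17, 11, 14, 9, 5, 26]
Extract 17: [14, 11, 5, 9, 17, 26]
Extract 14: [11, 9, 5, 14, 17, 26]
Extract 11: [9, 5, 11, 14, 17, 26]
Extract 9: [5, 9, 11, 14, 17, 26]


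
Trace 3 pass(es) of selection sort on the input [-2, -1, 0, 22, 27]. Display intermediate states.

Pass 1: Select minimum -2 at index 0, swap -> [-2, -1, 0, 22, 27]
Pass 2: Select minimum -1 at index 1, swap -> [-2, -1, 0, 22, 27]
Pass 3: Select minimum 0 at index 2, swap -> [-2, -1, 0, 22, 27]


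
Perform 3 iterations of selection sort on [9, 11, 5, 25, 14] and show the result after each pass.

Pass 1: Select minimum 5 at index 2, swap -> [5, 11, 9, 25, 14]
Pass 2: Select minimum 9 at index 2, swap -> [5, 9, 11, 25, 14]
Pass 3: Select minimum 11 at index 2, swap -> [5, 9, 11, 25, 14]


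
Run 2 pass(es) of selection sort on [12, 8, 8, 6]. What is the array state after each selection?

Pass 1: Select minimum 6 at index 3, swap -> [6, 8, 8, 12]
Pass 2: Select minimum 8 at index 1, swap -> [6, 8, 8, 12]


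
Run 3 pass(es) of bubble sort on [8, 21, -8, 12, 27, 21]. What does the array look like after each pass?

After pass 1: [8, -8, 12, 21, 21, 27] (3 swaps)
After pass 2: [-8, 8, 12, 21, 21, 27] (1 swaps)
After pass 3: [-8, 8, 12, 21, 21, 27] (0 swaps)
Total swaps: 4


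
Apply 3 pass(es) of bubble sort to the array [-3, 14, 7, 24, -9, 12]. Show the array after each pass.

After pass 1: [-3, 7, 14, -9, 12, 24] (3 swaps)
After pass 2: [-3, 7, -9, 12, 14, 24] (2 swaps)
After pass 3: [-3, -9, 7, 12, 14, 24] (1 swaps)
Total swaps: 6


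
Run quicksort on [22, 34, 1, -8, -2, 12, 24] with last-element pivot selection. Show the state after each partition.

Partition 1: pivot=24 at index 5 -> [22, 1, -8, -2, 12, 24, 34]
Partition 2: pivot=12 at index 3 -> [1, -8, -2, 12, 22, 24, 34]
Partition 3: pivot=-2 at index 1 -> [-8, -2, 1, 12, 22, 24, 34]


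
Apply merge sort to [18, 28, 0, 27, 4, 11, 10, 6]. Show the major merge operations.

Divide and conquer:
  Merge [18] + [28] -> [18, 28]
  Merge [0] + [27] -> [0, 27]
  Merge [18, 28] + [0, 27] -> [0, 18, 27, 28]
  Merge [4] + [11] -> [4, 11]
  Merge [10] + [6] -> [6, 10]
  Merge [4, 11] + [6, 10] -> [4, 6, 10, 11]
  Merge [0, 18, 27, 28] + [4, 6, 10, 11] -> [0, 4, 6, 10, 11, 18, 27, 28]


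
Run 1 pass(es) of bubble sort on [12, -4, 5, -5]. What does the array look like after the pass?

After pass 1: [-4, 5, -5, 12] (3 swaps)
Total swaps: 3


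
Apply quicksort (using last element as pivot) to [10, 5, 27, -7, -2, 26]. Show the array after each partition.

Partition 1: pivot=26 at index 4 -> [10, 5, -7, -2, 26, 27]
Partition 2: pivot=-2 at index 1 -> [-7, -2, 10, 5, 26, 27]
Partition 3: pivot=5 at index 2 -> [-7, -2, 5, 10, 26, 27]


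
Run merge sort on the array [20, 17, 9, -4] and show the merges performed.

Divide and conquer:
  Merge [20] + [17] -> [17, 20]
  Merge [9] + [-4] -> [-4, 9]
  Merge [17, 20] + [-4, 9] -> [-4, 9, 17, 20]


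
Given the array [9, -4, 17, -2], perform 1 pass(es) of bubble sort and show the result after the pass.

After pass 1: [-4, 9, -2, 17] (2 swaps)
Total swaps: 2


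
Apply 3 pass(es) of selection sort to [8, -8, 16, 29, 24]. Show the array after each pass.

Pass 1: Select minimum -8 at index 1, swap -> [-8, 8, 16, 29, 24]
Pass 2: Select minimum 8 at index 1, swap -> [-8, 8, 16, 29, 24]
Pass 3: Select minimum 16 at index 2, swap -> [-8, 8, 16, 29, 24]


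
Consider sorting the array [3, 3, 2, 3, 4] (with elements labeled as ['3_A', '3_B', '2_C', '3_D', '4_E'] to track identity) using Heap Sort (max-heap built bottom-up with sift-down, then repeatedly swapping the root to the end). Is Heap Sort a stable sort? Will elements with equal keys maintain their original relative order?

Trace Heap Sort on the labeled array (the key is the number; the letter only tracks identity):
  Build max-heap: [4_E, 3_A, 2_C, 3_D, 3_B]
  Swap root 4_E to index 4, re-heapify first 4 -> [3_B, 3_A, 2_C, 3_D, 4_E]
  Swap root 3_B to index 3, re-heapify first 3 -> [3_D, 3_A, 2_C, 3_B, 4_E]
  Swap root 3_D to index 2, re-heapify first 2 -> [3_A, 2_C, 3_D, 3_B, 4_E]
  Swap root 3_A to index 1, re-heapify first 1 -> [2_C, 3_A, 3_D, 3_B, 4_E]
Final order: [2_C, 3_A, 3_D, 3_B, 4_E]
Equal keys:
  value 3: originally 3_A, 3_B, 3_D; after sorting 3_A, 3_D, 3_B -> order changed
Equal keys were reordered, so Heap Sort is not stable: heap construction and root-to-end swaps move elements without regard to the original order of equal keys. (One such input is enough; an unstable sort may happen to preserve order on other inputs, but it gives no guarantee.)
Answer: Not stable


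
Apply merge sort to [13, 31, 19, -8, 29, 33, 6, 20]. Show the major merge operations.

Divide and conquer:
  Merge [13] + [31] -> [13, 31]
  Merge [19] + [-8] -> [-8, 19]
  Merge [13, 31] + [-8, 19] -> [-8, 13, 19, 31]
  Merge [29] + [33] -> [29, 33]
  Merge [6] + [20] -> [6, 20]
  Merge [29, 33] + [6, 20] -> [6, 20, 29, 33]
  Merge [-8, 13, 19, 31] + [6, 20, 29, 33] -> [-8, 6, 13, 19, 20, 29, 31, 33]


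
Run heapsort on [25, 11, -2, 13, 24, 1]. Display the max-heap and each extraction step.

Build heap: [25, 24, 1, 13, 11, -2]
Extract 25: [24, 13, 1, -2, 11, 25]
Extract 24: [13, 11, 1, -2, 24, 25]
Extract 13: [11, -2, 1, 13, 24, 25]
Extract 11: [1, -2, 11, 13, 24, 25]
Extract 1: [-2, 1, 11, 13, 24, 25]


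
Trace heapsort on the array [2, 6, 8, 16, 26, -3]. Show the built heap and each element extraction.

Build heap: [26, 16, 8, 2, 6, -3]
Extract 26: [16, 6, 8, 2, -3, 26]
Extract 16: [8, 6, -3, 2, 16, 26]
Extract 8: [6, 2, -3, 8, 16, 26]
Extract 6: [2, -3, 6, 8, 16, 26]
Extract 2: [-3, 2, 6, 8, 16, 26]


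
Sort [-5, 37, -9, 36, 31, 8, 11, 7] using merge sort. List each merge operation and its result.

Divide and conquer:
  Merge [-5] + [37] -> [-5, 37]
  Merge [-9] + [36] -> [-9, 36]
  Merge [-5, 37] + [-9, 36] -> [-9, -5, 36, 37]
  Merge [31] + [8] -> [8, 31]
  Merge [11] + [7] -> [7, 11]
  Merge [8, 31] + [7, 11] -> [7, 8, 11, 31]
  Merge [-9, -5, 36, 37] + [7, 8, 11, 31] -> [-9, -5, 7, 8, 11, 31, 36, 37]


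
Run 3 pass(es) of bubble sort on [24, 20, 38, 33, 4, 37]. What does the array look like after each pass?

After pass 1: [20, 24, 33, 4, 37, 38] (4 swaps)
After pass 2: [20, 24, 4, 33, 37, 38] (1 swaps)
After pass 3: [20, 4, 24, 33, 37, 38] (1 swaps)
Total swaps: 6


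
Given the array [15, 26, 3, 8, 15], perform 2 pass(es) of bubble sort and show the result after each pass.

After pass 1: [15, 3, 8, 15, 26] (3 swaps)
After pass 2: [3, 8, 15, 15, 26] (2 swaps)
Total swaps: 5


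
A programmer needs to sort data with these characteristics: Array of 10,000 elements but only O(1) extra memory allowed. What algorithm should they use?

Best choice: Heapsort
Reason: Heapsort rearranges the array in place using O(1) auxiliary space and still guarantees O(n log n) time; quicksort partitions in place but needs Theta(log n) stack space for recursion (O(n) in the worst case), and mergesort requires O(n) auxiliary space


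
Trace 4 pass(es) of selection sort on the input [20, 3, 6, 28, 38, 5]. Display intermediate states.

Pass 1: Select minimum 3 at index 1, swap -> [3, 20, 6, 28, 38, 5]
Pass 2: Select minimum 5 at index 5, swap -> [3, 5, 6, 28, 38, 20]
Pass 3: Select minimum 6 at index 2, swap -> [3, 5, 6, 28, 38, 20]
Pass 4: Select minimum 20 at index 5, swap -> [3, 5, 6, 20, 38, 28]


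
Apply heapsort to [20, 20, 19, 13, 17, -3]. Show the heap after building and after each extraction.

Build heap: [20, 20, 19, 13, 17, -3]
Extract 20: [20, 17, 19, 13, -3, 20]
Extract 20: [19, 17, -3, 13, 20, 20]
Extract 19: [17, 13, -3, 19, 20, 20]
Extract 17: [13, -3, 17, 19, 20, 20]
Extract 13: [-3, 13, 17, 19, 20, 20]


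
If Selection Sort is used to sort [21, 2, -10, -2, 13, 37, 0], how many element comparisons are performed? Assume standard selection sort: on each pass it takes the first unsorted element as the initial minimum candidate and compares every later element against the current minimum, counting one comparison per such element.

Pass 1: scan indices 1..6 for the minimum = 6 comparison(s); min is -10, place at index 0 -> [-10, 2, 21, -2, 13, 37, 0]
Pass 2: scan indices 2..6 for the minimum = 5 comparison(s); min is -2, place at index 1 -> [-10, -2, 21, 2, 13, 37, 0]
Pass 3: scan indices 3..6 for the minimum = 4 comparison(s); min is 0, place at index 2 -> [-10, -2, 0, 2, 13, 37, 21]
Pass 4: scan indices 4..6 for the minimum = 3 comparison(s); min is 2, place at index 3 -> [-10, -2, 0, 2, 13, 37, 21]
Pass 5: scan indices 5..6 for the minimum = 2 comparison(s); min is 13, place at index 4 -> [-10, -2, 0, 2, 13, 37, 21]
Pass 6: scan indices 6..6 for the minimum = 1 comparison(s); min is 21, place at index 5 -> [-10, -2, 0, 2, 13, 21, 37]
Selection sort always scans the whole unsorted suffix, so the count is (n-1) + (n-2) + ... + 1 = n(n-1)/2 = 7*6/2 = 21 regardless of the input order.
Total comparisons: 6 + 5 + 4 + 3 + 2 + 1 = 21


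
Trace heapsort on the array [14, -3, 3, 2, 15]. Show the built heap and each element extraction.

Build heap: [15, 14, 3, 2, -3]
Extract 15: [14, 2, 3, -3, 15]
Extract 14: [3, 2, -3, 14, 15]
Extract 3: [2, -3, 3, 14, 15]
Extract 2: [-3, 2, 3, 14, 15]


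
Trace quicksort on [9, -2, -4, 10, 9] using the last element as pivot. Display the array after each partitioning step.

Partition 1: pivot=9 at index 3 -> [9, -2, -4, 9, 10]
Partition 2: pivot=-4 at index 0 -> [-4, -2, 9, 9, 10]
Partition 3: pivot=9 at index 2 -> [-4, -2, 9, 9, 10]


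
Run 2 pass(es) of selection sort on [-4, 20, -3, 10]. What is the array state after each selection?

Pass 1: Select minimum -4 at index 0, swap -> [-4, 20, -3, 10]
Pass 2: Select minimum -3 at index 2, swap -> [-4, -3, 20, 10]


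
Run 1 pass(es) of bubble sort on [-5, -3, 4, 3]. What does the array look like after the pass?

After pass 1: [-5, -3, 3, 4] (1 swaps)
Total swaps: 1


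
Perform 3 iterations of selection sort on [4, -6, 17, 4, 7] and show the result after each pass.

Pass 1: Select minimum -6 at index 1, swap -> [-6, 4, 17, 4, 7]
Pass 2: Select minimum 4 at index 1, swap -> [-6, 4, 17, 4, 7]
Pass 3: Select minimum 4 at index 3, swap -> [-6, 4, 4, 17, 7]


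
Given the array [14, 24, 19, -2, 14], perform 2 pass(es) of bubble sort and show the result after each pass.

After pass 1: [14, 19, -2, 14, 24] (3 swaps)
After pass 2: [14, -2, 14, 19, 24] (2 swaps)
Total swaps: 5


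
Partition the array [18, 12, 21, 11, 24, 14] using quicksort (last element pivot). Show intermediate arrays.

Partition 1: pivot=14 at index 2 -> [12, 11, 14, 18, 24, 21]
Partition 2: pivot=11 at index 0 -> [11, 12, 14, 18, 24, 21]
Partition 3: pivot=21 at index 4 -> [11, 12, 14, 18, 21, 24]


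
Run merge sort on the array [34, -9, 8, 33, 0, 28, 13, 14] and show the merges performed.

Divide and conquer:
  Merge [34] + [-9] -> [-9, 34]
  Merge [8] + [33] -> [8, 33]
  Merge [-9, 34] + [8, 33] -> [-9, 8, 33, 34]
  Merge [0] + [28] -> [0, 28]
  Merge [13] + [14] -> [13, 14]
  Merge [0, 28] + [13, 14] -> [0, 13, 14, 28]
  Merge [-9, 8, 33, 34] + [0, 13, 14, 28] -> [-9, 0, 8, 13, 14, 28, 33, 34]


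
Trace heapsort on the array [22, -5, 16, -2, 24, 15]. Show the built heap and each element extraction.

Build heap: [24, 22, 16, -2, -5, 15]
Extract 24: [22, 15, 16, -2, -5, 24]
Extract 22: [16, 15, -5, -2, 22, 24]
Extract 16: [15, -2, -5, 16, 22, 24]
Extract 15: [-2, -5, 15, 16, 22, 24]
Extract -2: [-5, -2, 15, 16, 22, 24]


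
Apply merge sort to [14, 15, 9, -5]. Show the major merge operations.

Divide and conquer:
  Merge [14] + [15] -> [14, 15]
  Merge [9] + [-5] -> [-5, 9]
  Merge [14, 15] + [-5, 9] -> [-5, 9, 14, 15]


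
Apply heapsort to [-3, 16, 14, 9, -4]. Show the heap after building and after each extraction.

Build heap: [16, 9, 14, -3, -4]
Extract 16: [14, 9, -4, -3, 16]
Extract 14: [9, -3, -4, 14, 16]
Extract 9: [-3, -4, 9, 14, 16]
Extract -3: [-4, -3, 9, 14, 16]


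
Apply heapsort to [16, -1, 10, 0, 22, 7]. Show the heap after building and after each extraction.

Build heap: [22, 16, 10, 0, -1, 7]
Extract 22: [16, 7, 10, 0, -1, 22]
Extract 16: [10, 7, -1, 0, 16, 22]
Extract 10: [7, 0, -1, 10, 16, 22]
Extract 7: [0, -1, 7, 10, 16, 22]
Extract 0: [-1, 0, 7, 10, 16, 22]


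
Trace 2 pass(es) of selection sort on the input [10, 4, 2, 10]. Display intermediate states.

Pass 1: Select minimum 2 at index 2, swap -> [2, 4, 10, 10]
Pass 2: Select minimum 4 at index 1, swap -> [2, 4, 10, 10]


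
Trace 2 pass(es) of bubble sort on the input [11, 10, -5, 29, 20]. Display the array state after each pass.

After pass 1: [10, -5, 11, 20, 29] (3 swaps)
After pass 2: [-5, 10, 11, 20, 29] (1 swaps)
Total swaps: 4


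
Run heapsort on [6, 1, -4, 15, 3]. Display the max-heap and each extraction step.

Build heap: [15, 6, -4, 1, 3]
Extract 15: [6, 3, -4, 1, 15]
Extract 6: [3, 1, -4, 6, 15]
Extract 3: [1, -4, 3, 6, 15]
Extract 1: [-4, 1, 3, 6, 15]


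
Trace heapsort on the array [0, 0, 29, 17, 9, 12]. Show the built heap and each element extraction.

Build heap: [29, 17, 12, 0, 9, 0]
Extract 29: [17, 9, 12, 0, 0, 29]
Extract 17: [12, 9, 0, 0, 17, 29]
Extract 12: [9, 0, 0, 12, 17, 29]
Extract 9: [0, 0, 9, 12, 17, 29]
Extract 0: [0, 0, 9, 12, 17, 29]


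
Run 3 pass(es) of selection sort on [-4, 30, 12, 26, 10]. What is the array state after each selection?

Pass 1: Select minimum -4 at index 0, swap -> [-4, 30, 12, 26, 10]
Pass 2: Select minimum 10 at index 4, swap -> [-4, 10, 12, 26, 30]
Pass 3: Select minimum 12 at index 2, swap -> [-4, 10, 12, 26, 30]


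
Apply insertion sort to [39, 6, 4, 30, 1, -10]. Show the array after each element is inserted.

First element 39 is already 'sorted'
Insert 6: shifted 1 elements -> [6, 39, 4, 30, 1, -10]
Insert 4: shifted 2 elements -> [4, 6, 39, 30, 1, -10]
Insert 30: shifted 1 elements -> [4, 6, 30, 39, 1, -10]
Insert 1: shifted 4 elements -> [1, 4, 6, 30, 39, -10]
Insert -10: shifted 5 elements -> [-10, 1, 4, 6, 30, 39]


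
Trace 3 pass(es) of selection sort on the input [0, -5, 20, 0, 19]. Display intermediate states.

Pass 1: Select minimum -5 at index 1, swap -> [-5, 0, 20, 0, 19]
Pass 2: Select minimum 0 at index 1, swap -> [-5, 0, 20, 0, 19]
Pass 3: Select minimum 0 at index 3, swap -> [-5, 0, 0, 20, 19]


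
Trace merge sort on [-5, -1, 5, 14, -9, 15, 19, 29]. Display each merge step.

Divide and conquer:
  Merge [-5] + [-1] -> [-5, -1]
  Merge [5] + [14] -> [5, 14]
  Merge [-5, -1] + [5, 14] -> [-5, -1, 5, 14]
  Merge [-9] + [15] -> [-9, 15]
  Merge [19] + [29] -> [19, 29]
  Merge [-9, 15] + [19, 29] -> [-9, 15, 19, 29]
  Merge [-5, -1, 5, 14] + [-9, 15, 19, 29] -> [-9, -5, -1, 5, 14, 15, 19, 29]


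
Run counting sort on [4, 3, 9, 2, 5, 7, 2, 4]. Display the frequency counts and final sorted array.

Count array: [0, 0, 2, 1, 2, 1, 0, 1, 0, 1]
(count[i] = number of elements equal to i)
Cumulative count: [0, 0, 2, 3, 5, 6, 6, 7, 7, 8]
Sorted: [2, 2, 3, 4, 4, 5, 7, 9]


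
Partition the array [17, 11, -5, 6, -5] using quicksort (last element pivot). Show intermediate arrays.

Partition 1: pivot=-5 at index 1 -> [-5, -5, 17, 6, 11]
Partition 2: pivot=11 at index 3 -> [-5, -5, 6, 11, 17]


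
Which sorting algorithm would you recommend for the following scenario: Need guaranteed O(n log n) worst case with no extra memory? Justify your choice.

Best choice: Heapsort
Reason: Heapsort is O(n log n) worst case and sorts in-place; quicksort can degrade to O(n^2)


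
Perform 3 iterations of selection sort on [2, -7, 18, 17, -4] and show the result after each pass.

Pass 1: Select minimum -7 at index 1, swap -> [-7, 2, 18, 17, -4]
Pass 2: Select minimum -4 at index 4, swap -> [-7, -4, 18, 17, 2]
Pass 3: Select minimum 2 at index 4, swap -> [-7, -4, 2, 17, 18]


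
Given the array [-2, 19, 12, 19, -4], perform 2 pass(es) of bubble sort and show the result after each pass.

After pass 1: [-2, 12, 19, -4, 19] (2 swaps)
After pass 2: [-2, 12, -4, 19, 19] (1 swaps)
Total swaps: 3


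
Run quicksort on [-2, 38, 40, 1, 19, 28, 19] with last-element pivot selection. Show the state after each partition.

Partition 1: pivot=19 at index 3 -> [-2, 1, 19, 19, 40, 28, 38]
Partition 2: pivot=19 at index 2 -> [-2, 1, 19, 19, 40, 28, 38]
Partition 3: pivot=1 at index 1 -> [-2, 1, 19, 19, 40, 28, 38]
Partition 4: pivot=38 at index 5 -> [-2, 1, 19, 19, 28, 38, 40]


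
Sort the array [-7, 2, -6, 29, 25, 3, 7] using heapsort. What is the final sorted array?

Build heap: [29, 25, 7, 2, -7, 3, -6]
Extract 29: [25, 2, 7, -6, -7, 3, 29]
Extract 25: [7, 2, 3, -6, -7, 25, 29]
Extract 7: [3, 2, -7, -6, 7, 25, 29]
Extract 3: [2, -6, -7, 3, 7, 25, 29]
Extract 2: [-6, -7, 2, 3, 7, 25, 29]
Extract -6: [-7, -6, 2, 3, 7, 25, 29]


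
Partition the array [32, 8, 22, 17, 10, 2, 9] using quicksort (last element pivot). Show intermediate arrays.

Partition 1: pivot=9 at index 2 -> [8, 2, 9, 17, 10, 32, 22]
Partition 2: pivot=2 at index 0 -> [2, 8, 9, 17, 10, 32, 22]
Partition 3: pivot=22 at index 5 -> [2, 8, 9, 17, 10, 22, 32]
Partition 4: pivot=10 at index 3 -> [2, 8, 9, 10, 17, 22, 32]


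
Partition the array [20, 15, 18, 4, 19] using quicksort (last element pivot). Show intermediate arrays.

Partition 1: pivot=19 at index 3 -> [15, 18, 4, 19, 20]
Partition 2: pivot=4 at index 0 -> [4, 18, 15, 19, 20]
Partition 3: pivot=15 at index 1 -> [4, 15, 18, 19, 20]


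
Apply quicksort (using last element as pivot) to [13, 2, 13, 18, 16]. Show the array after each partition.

Partition 1: pivot=16 at index 3 -> [13, 2, 13, 16, 18]
Partition 2: pivot=13 at index 2 -> [13, 2, 13, 16, 18]
Partition 3: pivot=2 at index 0 -> [2, 13, 13, 16, 18]


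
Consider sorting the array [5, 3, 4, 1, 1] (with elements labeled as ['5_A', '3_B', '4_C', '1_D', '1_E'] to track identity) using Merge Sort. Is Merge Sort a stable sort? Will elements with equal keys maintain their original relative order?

Trace Merge Sort on the labeled array (the key is the number; the letter only tracks identity):
  Merge [5_A] + [3_B] -> [3_B, 5_A]
  Merge [1_D] + [1_E] -> [1_D, 1_E]
  Merge [4_C] + [1_D, 1_E] -> [1_D, 1_E, 4_C]
  Merge [3_B, 5_A] + [1_D, 1_E, 4_C] -> [1_D, 1_E, 3_B, 4_C, 5_A]
Final order: [1_D, 1_E, 3_B, 4_C, 5_A]
Equal keys:
  value 1: originally 1_D, 1_E; after sorting 1_D, 1_E -> order preserved
All equal keys kept their original relative order. Merge Sort is stable: when the heads of the two halves are equal the merge takes from the left half first.
Answer: Stable


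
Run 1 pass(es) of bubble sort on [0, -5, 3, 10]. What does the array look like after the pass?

After pass 1: [-5, 0, 3, 10] (1 swaps)
Total swaps: 1


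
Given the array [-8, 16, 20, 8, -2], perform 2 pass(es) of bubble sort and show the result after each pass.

After pass 1: [-8, 16, 8, -2, 20] (2 swaps)
After pass 2: [-8, 8, -2, 16, 20] (2 swaps)
Total swaps: 4


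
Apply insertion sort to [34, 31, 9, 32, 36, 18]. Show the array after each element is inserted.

First element 34 is already 'sorted'
Insert 31: shifted 1 elements -> [31, 34, 9, 32, 36, 18]
Insert 9: shifted 2 elements -> [9, 31, 34, 32, 36, 18]
Insert 32: shifted 1 elements -> [9, 31, 32, 34, 36, 18]
Insert 36: shifted 0 elements -> [9, 31, 32, 34, 36, 18]
Insert 18: shifted 4 elements -> [9, 18, 31, 32, 34, 36]


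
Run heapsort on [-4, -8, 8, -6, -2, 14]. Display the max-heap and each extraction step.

Build heap: [14, -2, 8, -6, -8, -4]
Extract 14: [8, -2, -4, -6, -8, 14]
Extract 8: [-2, -6, -4, -8, 8, 14]
Extract -2: [-4, -6, -8, -2, 8, 14]
Extract -4: [-6, -8, -4, -2, 8, 14]
Extract -6: [-8, -6, -4, -2, 8, 14]


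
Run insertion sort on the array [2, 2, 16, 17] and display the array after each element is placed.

First element 2 is already 'sorted'
Insert 2: shifted 0 elements -> [2, 2, 16, 17]
Insert 16: shifted 0 elements -> [2, 2, 16, 17]
Insert 17: shifted 0 elements -> [2, 2, 16, 17]


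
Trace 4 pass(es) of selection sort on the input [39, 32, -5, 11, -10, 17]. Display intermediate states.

Pass 1: Select minimum -10 at index 4, swap -> [-10, 32, -5, 11, 39, 17]
Pass 2: Select minimum -5 at index 2, swap -> [-10, -5, 32, 11, 39, 17]
Pass 3: Select minimum 11 at index 3, swap -> [-10, -5, 11, 32, 39, 17]
Pass 4: Select minimum 17 at index 5, swap -> [-10, -5, 11, 17, 39, 32]


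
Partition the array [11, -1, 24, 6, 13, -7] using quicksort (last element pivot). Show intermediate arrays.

Partition 1: pivot=-7 at index 0 -> [-7, -1, 24, 6, 13, 11]
Partition 2: pivot=11 at index 3 -> [-7, -1, 6, 11, 13, 24]
Partition 3: pivot=6 at index 2 -> [-7, -1, 6, 11, 13, 24]
Partition 4: pivot=24 at index 5 -> [-7, -1, 6, 11, 13, 24]


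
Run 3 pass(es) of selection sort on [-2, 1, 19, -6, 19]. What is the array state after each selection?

Pass 1: Select minimum -6 at index 3, swap -> [-6, 1, 19, -2, 19]
Pass 2: Select minimum -2 at index 3, swap -> [-6, -2, 19, 1, 19]
Pass 3: Select minimum 1 at index 3, swap -> [-6, -2, 1, 19, 19]


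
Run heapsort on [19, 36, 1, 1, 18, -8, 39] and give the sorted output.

Build heap: [39, 36, 19, 1, 18, -8, 1]
Extract 39: [36, 18, 19, 1, 1, -8, 39]
Extract 36: [19, 18, -8, 1, 1, 36, 39]
Extract 19: [18, 1, -8, 1, 19, 36, 39]
Extract 18: [1, 1, -8, 18, 19, 36, 39]
Extract 1: [1, -8, 1, 18, 19, 36, 39]
Extract 1: [-8, 1, 1, 18, 19, 36, 39]


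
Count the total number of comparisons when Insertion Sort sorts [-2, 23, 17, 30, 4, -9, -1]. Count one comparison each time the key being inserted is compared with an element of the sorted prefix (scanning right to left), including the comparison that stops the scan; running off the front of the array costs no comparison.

Insert 23: -2 <= 23 (stop) = 1 comparison(s) -> [-2, 23, 17, 30, 4, -9, -1]
Insert 17: 23 > 17 (shift), -2 <= 17 (stop) = 2 comparison(s) -> [-2, 17, 23, 30, 4, -9, -1]
Insert 30: 23 <= 30 (stop) = 1 comparison(s) -> [-2, 17, 23, 30, 4, -9, -1]
Insert 4: 30 > 4 (shift), 23 > 4 (shift), 17 > 4 (shift), -2 <= 4 (stop) = 4 comparison(s) -> [-2, 4, 17, 23, 30, -9, -1]
Insert -9: 30 > -9 (shift), 23 > -9 (shift), 17 > -9 (shift), 4 > -9 (shift), -2 > -9 (shift), reached front = 5 comparison(s) -> [-9, -2, 4, 17, 23, 30, -1]
Insert -1: 30 > -1 (shift), 23 > -1 (shift), 17 > -1 (shift), 4 > -1 (shift), -2 <= -1 (stop) = 5 comparison(s) -> [-9, -2, -1, 4, 17, 23, 30]
Total comparisons: 1 + 2 + 1 + 4 + 5 + 5 = 18


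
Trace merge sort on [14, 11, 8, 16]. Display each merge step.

Divide and conquer:
  Merge [14] + [11] -> [11, 14]
  Merge [8] + [16] -> [8, 16]
  Merge [11, 14] + [8, 16] -> [8, 11, 14, 16]


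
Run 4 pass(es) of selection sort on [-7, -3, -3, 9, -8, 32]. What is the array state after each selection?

Pass 1: Select minimum -8 at index 4, swap -> [-8, -3, -3, 9, -7, 32]
Pass 2: Select minimum -7 at index 4, swap -> [-8, -7, -3, 9, -3, 32]
Pass 3: Select minimum -3 at index 2, swap -> [-8, -7, -3, 9, -3, 32]
Pass 4: Select minimum -3 at index 4, swap -> [-8, -7, -3, -3, 9, 32]


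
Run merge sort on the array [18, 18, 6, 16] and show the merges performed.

Divide and conquer:
  Merge [18] + [18] -> [18, 18]
  Merge [6] + [16] -> [6, 16]
  Merge [18, 18] + [6, 16] -> [6, 16, 18, 18]


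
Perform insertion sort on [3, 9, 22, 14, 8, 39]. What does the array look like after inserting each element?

First element 3 is already 'sorted'
Insert 9: shifted 0 elements -> [3, 9, 22, 14, 8, 39]
Insert 22: shifted 0 elements -> [3, 9, 22, 14, 8, 39]
Insert 14: shifted 1 elements -> [3, 9, 14, 22, 8, 39]
Insert 8: shifted 3 elements -> [3, 8, 9, 14, 22, 39]
Insert 39: shifted 0 elements -> [3, 8, 9, 14, 22, 39]


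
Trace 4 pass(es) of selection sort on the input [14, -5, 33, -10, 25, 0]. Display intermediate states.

Pass 1: Select minimum -10 at index 3, swap -> [-10, -5, 33, 14, 25, 0]
Pass 2: Select minimum -5 at index 1, swap -> [-10, -5, 33, 14, 25, 0]
Pass 3: Select minimum 0 at index 5, swap -> [-10, -5, 0, 14, 25, 33]
Pass 4: Select minimum 14 at index 3, swap -> [-10, -5, 0, 14, 25, 33]


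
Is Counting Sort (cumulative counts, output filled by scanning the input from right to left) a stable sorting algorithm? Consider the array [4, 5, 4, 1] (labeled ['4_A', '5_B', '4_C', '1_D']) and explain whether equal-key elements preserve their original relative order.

Trace Counting Sort on the labeled array (the key is the number; the letter only tracks identity):
  Counts for values 0..5: [0, 1, 0, 0, 2, 1]
  Cumulative counts: [0, 1, 1, 1, 3, 4]
  Scan right to left: place 1_D at output index 0
  Scan right to left: place 4_C at output index 2
  Scan right to left: place 5_B at output index 3
  Scan right to left: place 4_A at output index 1
  Output: [1_D, 4_A, 4_C, 5_B]
Equal keys:
  value 4: originally 4_A, 4_C; after sorting 4_A, 4_C -> order preserved
All equal keys kept their original relative order. Counting Sort is stable: scanning the input right to left with decreasing cumulative counts places later duplicates at later output positions.
Answer: Stable
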